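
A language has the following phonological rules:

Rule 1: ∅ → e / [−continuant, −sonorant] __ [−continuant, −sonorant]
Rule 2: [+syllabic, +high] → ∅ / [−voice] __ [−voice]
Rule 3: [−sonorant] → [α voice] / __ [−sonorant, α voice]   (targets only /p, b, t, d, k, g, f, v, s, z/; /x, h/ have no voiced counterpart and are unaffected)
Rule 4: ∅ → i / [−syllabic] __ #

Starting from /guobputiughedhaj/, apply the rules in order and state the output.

guobeptiukhethaji

Rule 1 (stop-cluster e-epenthesis): /b/ and /p/ form a stop–stop cluster, so [e] is inserted between them. /guobputiughedhaj/ → guobeputiughedhaj.
Rule 2 (high vowel syncope): /u/ is a high vowel flanked by voiceless consonants /p/ and /t/, so it deletes. /guobeputiughedhaj/ → guobeptiughedhaj.
Rule 3 (regressive voicing assimilation): /g/ precedes the voiceless obstruent /h/, so it devoices to [k] by assimilation. /d/ precedes the voiceless obstruent /h/, so it devoices to [t] by assimilation. /guobeptiughedhaj/ → guobeptiukhethaj.
Rule 4 (final i-epenthesis): the form ends in the consonant /j/, so [i] is inserted word-finally. /guobeptiukhethaj/ → guobeptiukhethaji.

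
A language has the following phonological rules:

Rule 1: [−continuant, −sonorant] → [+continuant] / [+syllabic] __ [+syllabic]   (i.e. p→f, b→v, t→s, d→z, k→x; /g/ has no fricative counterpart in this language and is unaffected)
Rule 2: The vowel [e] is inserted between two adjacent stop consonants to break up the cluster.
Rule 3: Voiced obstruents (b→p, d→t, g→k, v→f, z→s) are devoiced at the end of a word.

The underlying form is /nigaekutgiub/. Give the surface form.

nigaexutegiup

Rule 1 (intervocalic spirantization): /k/ is a stop between vowels /e/ and /u/, so it spirantizes to the fricative [x]. /nigaekutgiub/ → nigaexutgiub.
Rule 2 (stop-cluster e-epenthesis): /t/ and /g/ form a stop–stop cluster, so [e] is inserted between them. /nigaexutgiub/ → nigaexutegiub.
Rule 3 (final devoicing): /b/ is a voiced obstruent in word-final position, so it devoices to [p]. /nigaexutegiub/ → nigaexutegiup.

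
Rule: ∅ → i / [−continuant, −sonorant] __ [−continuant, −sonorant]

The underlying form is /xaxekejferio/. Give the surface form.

xaxekejferio

No segment of /xaxekejferio/ meets the structural description of the rule, so the form surfaces unchanged.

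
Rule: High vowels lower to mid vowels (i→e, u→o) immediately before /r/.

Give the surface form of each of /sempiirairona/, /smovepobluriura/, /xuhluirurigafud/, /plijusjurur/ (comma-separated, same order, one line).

/sempiirairona/: /i/ is a high vowel immediately before /r/, so it lowers to [e]. /i/ is a high vowel immediately before /r/, so it lowers to [e]. → [sempieraerona].
/smovepobluriura/: /u/ is a high vowel immediately before /r/, so it lowers to [o]. /u/ is a high vowel immediately before /r/, so it lowers to [o]. → [smovepobloriora].
/xuhluirurigafud/: /i/ is a high vowel immediately before /r/, so it lowers to [e]. /u/ is a high vowel immediately before /r/, so it lowers to [o]. → [xuhluerorigafud].
/plijusjurur/: /u/ is a high vowel immediately before /r/, so it lowers to [o]. /u/ is a high vowel immediately before /r/, so it lowers to [o]. → [plijusjoror].

sempieraerona, smovepobloriora, xuhluerorigafud, plijusjoror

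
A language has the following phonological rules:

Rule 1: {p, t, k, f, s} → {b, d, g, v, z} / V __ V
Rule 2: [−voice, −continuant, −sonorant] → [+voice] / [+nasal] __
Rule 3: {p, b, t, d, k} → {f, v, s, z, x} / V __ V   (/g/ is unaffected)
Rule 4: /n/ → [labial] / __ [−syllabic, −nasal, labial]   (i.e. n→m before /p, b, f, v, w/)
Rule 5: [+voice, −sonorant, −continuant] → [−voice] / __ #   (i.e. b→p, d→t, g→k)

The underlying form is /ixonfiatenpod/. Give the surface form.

Rule 1 (intervocalic voicing): /t/ is a voiceless obstruent between vowels /a/ and /e/, so it voices to [d]. /ixonfiatenpod/ → ixonfiadenpod.
Rule 2 (post-nasal voicing): /p/ is a voiceless stop immediately after the nasal /n/, so it voices to [b]. /ixonfiadenpod/ → ixonfiadenbod.
Rule 3 (intervocalic spirantization): /d/ is a stop between vowels /a/ and /e/, so it spirantizes to the fricative [z]. /ixonfiadenbod/ → ixonfiazenbod.
Rule 4 (nasal place assimilation): /n/ precedes the labial consonant /f/, so it assimilates in place to [m]. /n/ precedes the labial consonant /b/, so it assimilates in place to [m]. /ixonfiazenbod/ → ixomfiazembod.
Rule 5 (final devoicing): /d/ is a voiced stop in word-final position, so it devoices to [t]. /ixomfiazembod/ → ixomfiazembot.

ixomfiazembot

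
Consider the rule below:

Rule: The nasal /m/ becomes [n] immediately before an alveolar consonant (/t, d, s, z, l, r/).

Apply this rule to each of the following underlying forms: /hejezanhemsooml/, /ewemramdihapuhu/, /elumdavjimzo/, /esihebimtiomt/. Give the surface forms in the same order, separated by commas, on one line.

hejezanhensoonl, ewenrandihapuhu, elundavjinzo, esihebintiont

/hejezanhemsooml/: /m/ precedes the alveolar consonant /s/, so it assimilates in place to [n]. /m/ precedes the alveolar consonant /l/, so it assimilates in place to [n]. → [hejezanhensoonl].
/ewemramdihapuhu/: /m/ precedes the alveolar consonant /r/, so it assimilates in place to [n]. /m/ precedes the alveolar consonant /d/, so it assimilates in place to [n]. → [ewenrandihapuhu].
/elumdavjimzo/: /m/ precedes the alveolar consonant /d/, so it assimilates in place to [n]. /m/ precedes the alveolar consonant /z/, so it assimilates in place to [n]. → [elundavjinzo].
/esihebimtiomt/: /m/ precedes the alveolar consonant /t/, so it assimilates in place to [n]. /m/ precedes the alveolar consonant /t/, so it assimilates in place to [n]. → [esihebintiont].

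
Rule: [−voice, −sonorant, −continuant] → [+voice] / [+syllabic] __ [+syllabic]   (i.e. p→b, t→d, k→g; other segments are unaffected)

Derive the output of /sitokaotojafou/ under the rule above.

/t/ is a voiceless stop between vowels /i/ and /o/, so it voices to [d].
/k/ is a voiceless stop between vowels /o/ and /a/, so it voices to [g].
/t/ is a voiceless stop between vowels /o/ and /o/, so it voices to [d].
Surface form: [sidogaodojafou].

sidogaodojafou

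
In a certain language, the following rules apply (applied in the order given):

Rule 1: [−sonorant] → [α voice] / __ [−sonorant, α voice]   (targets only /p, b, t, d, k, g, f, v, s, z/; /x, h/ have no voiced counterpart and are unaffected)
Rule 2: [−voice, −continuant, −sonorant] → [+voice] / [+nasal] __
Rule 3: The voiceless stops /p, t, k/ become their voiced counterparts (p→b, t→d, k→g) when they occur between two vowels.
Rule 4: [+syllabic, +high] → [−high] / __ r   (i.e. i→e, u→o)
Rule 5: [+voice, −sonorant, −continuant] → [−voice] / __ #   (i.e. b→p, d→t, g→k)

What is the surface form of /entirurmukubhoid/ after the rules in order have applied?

Rule 1 (regressive voicing assimilation): /b/ precedes the voiceless obstruent /h/, so it devoices to [p] by assimilation. /entirurmukubhoid/ → entirurmukuphoid.
Rule 2 (post-nasal voicing): /t/ is a voiceless stop immediately after the nasal /n/, so it voices to [d]. /entirurmukuphoid/ → endirurmukuphoid.
Rule 3 (intervocalic voicing): /k/ is a voiceless stop between vowels /u/ and /u/, so it voices to [g]. /endirurmukuphoid/ → endirurmuguphoid.
Rule 4 (pre-rhotic lowering): /i/ is a high vowel immediately before /r/, so it lowers to [e]. /u/ is a high vowel immediately before /r/, so it lowers to [o]. /endirurmuguphoid/ → enderormuguphoid.
Rule 5 (final devoicing): /d/ is a voiced stop in word-final position, so it devoices to [t]. /enderormuguphoid/ → enderormuguphoit.

enderormuguphoit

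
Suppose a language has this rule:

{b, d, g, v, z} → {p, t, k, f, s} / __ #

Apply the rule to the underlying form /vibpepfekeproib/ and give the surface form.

vibpepfekeproip

Scanning /vibpepfekeproib/: /v/ at position 1 is not in the conditioning environment; /b/ at position 3 is not in the conditioning environment; /b/ is a voiced obstruent in word-final position, so it devoices to [p].
Result: [vibpepfekeproip].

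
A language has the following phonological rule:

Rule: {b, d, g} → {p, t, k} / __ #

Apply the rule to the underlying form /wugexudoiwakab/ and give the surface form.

wugexudoiwakap

Scanning /wugexudoiwakab/: /g/ at position 3 is not in the conditioning environment; /d/ at position 7 is not in the conditioning environment; /b/ is a voiced stop in word-final position, so it devoices to [p].
Result: [wugexudoiwakap].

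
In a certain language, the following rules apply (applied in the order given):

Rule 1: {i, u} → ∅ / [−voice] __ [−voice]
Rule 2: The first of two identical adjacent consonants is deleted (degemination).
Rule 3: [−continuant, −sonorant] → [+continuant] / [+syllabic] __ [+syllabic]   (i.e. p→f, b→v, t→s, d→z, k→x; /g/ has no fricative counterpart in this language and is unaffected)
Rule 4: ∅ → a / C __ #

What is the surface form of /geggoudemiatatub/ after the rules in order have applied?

gegouzemiasasuba

Rule 1 (high vowel syncope): no segment meets the environment; /geggoudemiatatub/ is unchanged.
Rule 2 (degemination): /gg/ is a geminate; the first /g/ deletes. /geggoudemiatatub/ → gegoudemiatatub.
Rule 3 (intervocalic spirantization): /d/ is a stop between vowels /u/ and /e/, so it spirantizes to the fricative [z]. /t/ is a stop between vowels /a/ and /a/, so it spirantizes to the fricative [s]. /t/ is a stop between vowels /a/ and /u/, so it spirantizes to the fricative [s]. /gegoudemiatatub/ → gegouzemiasasub.
Rule 4 (final a-epenthesis): the form ends in the consonant /b/, so [a] is inserted word-finally. /gegouzemiasasub/ → gegouzemiasasuba.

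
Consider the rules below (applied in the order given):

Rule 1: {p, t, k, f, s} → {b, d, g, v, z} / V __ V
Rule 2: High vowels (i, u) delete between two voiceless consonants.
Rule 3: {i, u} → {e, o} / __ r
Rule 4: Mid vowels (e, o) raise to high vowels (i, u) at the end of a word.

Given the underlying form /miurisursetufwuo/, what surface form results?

miorizorsedufwuu

Rule 1 (intervocalic voicing): /s/ is a voiceless obstruent between vowels /i/ and /u/, so it voices to [z]. /t/ is a voiceless obstruent between vowels /e/ and /u/, so it voices to [d]. /miurisursetufwuo/ → miurizursedufwuo.
Rule 2 (high vowel syncope): no segment meets the environment; /miurizursedufwuo/ is unchanged.
Rule 3 (pre-rhotic lowering): /u/ is a high vowel immediately before /r/, so it lowers to [o]. /u/ is a high vowel immediately before /r/, so it lowers to [o]. /miurizursedufwuo/ → miorizorsedufwuo.
Rule 4 (final vowel raising): /o/ is a mid vowel in word-final position, so it raises to [u]. /miorizorsedufwuo/ → miorizorsedufwuu.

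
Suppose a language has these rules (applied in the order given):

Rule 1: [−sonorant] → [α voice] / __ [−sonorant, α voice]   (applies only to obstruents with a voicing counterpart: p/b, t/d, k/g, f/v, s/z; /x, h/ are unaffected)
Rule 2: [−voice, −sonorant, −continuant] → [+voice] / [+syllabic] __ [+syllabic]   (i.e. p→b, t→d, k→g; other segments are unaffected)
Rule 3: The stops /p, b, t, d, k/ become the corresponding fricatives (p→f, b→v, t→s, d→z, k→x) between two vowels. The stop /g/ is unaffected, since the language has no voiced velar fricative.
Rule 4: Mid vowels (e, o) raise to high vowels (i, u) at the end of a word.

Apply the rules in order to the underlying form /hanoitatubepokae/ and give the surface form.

Rule 1 (regressive voicing assimilation): no segment meets the environment; /hanoitatubepokae/ is unchanged.
Rule 2 (intervocalic voicing): /t/ is a voiceless stop between vowels /i/ and /a/, so it voices to [d]. /t/ is a voiceless stop between vowels /a/ and /u/, so it voices to [d]. /p/ is a voiceless stop between vowels /e/ and /o/, so it voices to [b]. /k/ is a voiceless stop between vowels /o/ and /a/, so it voices to [g]. /hanoitatubepokae/ → hanoidadubebogae.
Rule 3 (intervocalic spirantization): /d/ is a stop between vowels /i/ and /a/, so it spirantizes to the fricative [z]. /d/ is a stop between vowels /a/ and /u/, so it spirantizes to the fricative [z]. /b/ is a stop between vowels /u/ and /e/, so it spirantizes to the fricative [v]. /b/ is a stop between vowels /e/ and /o/, so it spirantizes to the fricative [v]. /hanoidadubebogae/ → hanoizazuvevogae.
Rule 4 (final vowel raising): /e/ is a mid vowel in word-final position, so it raises to [i]. /hanoizazuvevogae/ → hanoizazuvevogai.

hanoizazuvevogai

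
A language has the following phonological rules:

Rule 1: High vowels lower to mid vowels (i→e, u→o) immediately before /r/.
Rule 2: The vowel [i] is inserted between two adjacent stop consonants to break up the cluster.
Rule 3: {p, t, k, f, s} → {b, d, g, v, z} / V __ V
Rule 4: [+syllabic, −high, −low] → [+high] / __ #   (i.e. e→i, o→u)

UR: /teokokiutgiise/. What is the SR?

teogogiudigiizi

Rule 1 (pre-rhotic lowering): no segment meets the environment; /teokokiutgiise/ is unchanged.
Rule 2 (stop-cluster i-epenthesis): /t/ and /g/ form a stop–stop cluster, so [i] is inserted between them. /teokokiutgiise/ → teokokiutigiise.
Rule 3 (intervocalic voicing): /k/ is a voiceless obstruent between vowels /o/ and /o/, so it voices to [g]. /k/ is a voiceless obstruent between vowels /o/ and /i/, so it voices to [g]. /t/ is a voiceless obstruent between vowels /u/ and /i/, so it voices to [d]. /s/ is a voiceless obstruent between vowels /i/ and /e/, so it voices to [z]. /teokokiutigiise/ → teogogiudigiize.
Rule 4 (final vowel raising): /e/ is a mid vowel in word-final position, so it raises to [i]. /teogogiudigiize/ → teogogiudigiizi.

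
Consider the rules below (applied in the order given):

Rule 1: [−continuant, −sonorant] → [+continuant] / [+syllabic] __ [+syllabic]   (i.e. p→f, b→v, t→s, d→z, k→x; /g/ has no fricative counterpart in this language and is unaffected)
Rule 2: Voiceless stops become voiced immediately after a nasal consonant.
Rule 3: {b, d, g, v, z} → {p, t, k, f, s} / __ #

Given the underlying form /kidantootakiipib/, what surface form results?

Rule 1 (intervocalic spirantization): /d/ is a stop between vowels /i/ and /a/, so it spirantizes to the fricative [z]. /t/ is a stop between vowels /o/ and /a/, so it spirantizes to the fricative [s]. /k/ is a stop between vowels /a/ and /i/, so it spirantizes to the fricative [x]. /p/ is a stop between vowels /i/ and /i/, so it spirantizes to the fricative [f]. /kidantootakiipib/ → kizantoosaxiifib.
Rule 2 (post-nasal voicing): /t/ is a voiceless stop immediately after the nasal /n/, so it voices to [d]. /kizantoosaxiifib/ → kizandoosaxiifib.
Rule 3 (final devoicing): /b/ is a voiced obstruent in word-final position, so it devoices to [p]. /kizandoosaxiifib/ → kizandoosaxiifip.

kizandoosaxiifip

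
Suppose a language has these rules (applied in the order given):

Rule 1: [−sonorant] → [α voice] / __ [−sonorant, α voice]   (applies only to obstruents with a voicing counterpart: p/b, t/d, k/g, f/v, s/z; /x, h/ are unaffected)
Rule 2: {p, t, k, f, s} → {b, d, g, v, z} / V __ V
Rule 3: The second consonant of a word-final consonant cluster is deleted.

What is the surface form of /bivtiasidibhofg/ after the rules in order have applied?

Rule 1 (regressive voicing assimilation): /v/ precedes the voiceless obstruent /t/, so it devoices to [f] by assimilation. /b/ precedes the voiceless obstruent /h/, so it devoices to [p] by assimilation. /f/ precedes the voiced obstruent /g/, so it voices to [v] by assimilation. /bivtiasidibhofg/ → biftiasidiphovg.
Rule 2 (intervocalic voicing): /s/ is a voiceless obstruent between vowels /a/ and /i/, so it voices to [z]. /biftiasidiphovg/ → biftiazidiphovg.
Rule 3 (final cluster simplification): /g/ is the second consonant of a word-final cluster /vg/, so it deletes. /biftiazidiphovg/ → biftiazidiphov.

biftiazidiphov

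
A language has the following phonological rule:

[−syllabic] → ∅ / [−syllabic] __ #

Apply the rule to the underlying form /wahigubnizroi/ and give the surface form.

wahigubnizroi

No segment of /wahigubnizroi/ meets the structural description of the rule, so the form surfaces unchanged.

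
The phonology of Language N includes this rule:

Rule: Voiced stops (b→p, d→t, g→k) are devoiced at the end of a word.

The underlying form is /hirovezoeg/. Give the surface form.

hirovezoek

/g/ is a voiced stop in word-final position, so it devoices to [k].
Surface form: [hirovezoek].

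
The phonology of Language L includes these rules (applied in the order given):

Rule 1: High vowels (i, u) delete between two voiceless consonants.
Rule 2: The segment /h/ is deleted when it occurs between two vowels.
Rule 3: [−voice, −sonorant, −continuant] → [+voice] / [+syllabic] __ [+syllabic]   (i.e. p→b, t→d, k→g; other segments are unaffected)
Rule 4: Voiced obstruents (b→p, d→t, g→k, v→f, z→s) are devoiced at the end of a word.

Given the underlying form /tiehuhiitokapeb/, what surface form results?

tiehhiidogabep

Rule 1 (high vowel syncope): /u/ is a high vowel flanked by voiceless consonants /h/ and /h/, so it deletes. /tiehuhiitokapeb/ → tiehhiitokapeb.
Rule 2 (intervocalic h-deletion): no segment meets the environment; /tiehhiitokapeb/ is unchanged.
Rule 3 (intervocalic voicing): /t/ is a voiceless stop between vowels /i/ and /o/, so it voices to [d]. /k/ is a voiceless stop between vowels /o/ and /a/, so it voices to [g]. /p/ is a voiceless stop between vowels /a/ and /e/, so it voices to [b]. /tiehhiitokapeb/ → tiehhiidogabeb.
Rule 4 (final devoicing): /b/ is a voiced obstruent in word-final position, so it devoices to [p]. /tiehhiidogabeb/ → tiehhiidogabep.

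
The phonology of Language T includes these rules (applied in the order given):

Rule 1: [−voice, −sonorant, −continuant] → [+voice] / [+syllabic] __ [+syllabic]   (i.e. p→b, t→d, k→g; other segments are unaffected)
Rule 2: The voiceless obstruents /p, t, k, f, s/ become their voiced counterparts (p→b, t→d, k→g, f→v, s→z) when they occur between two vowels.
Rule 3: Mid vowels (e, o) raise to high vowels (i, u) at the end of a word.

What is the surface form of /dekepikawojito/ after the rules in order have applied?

Rule 1 (intervocalic voicing): /k/ is a voiceless stop between vowels /e/ and /e/, so it voices to [g]. /p/ is a voiceless stop between vowels /e/ and /i/, so it voices to [b]. /k/ is a voiceless stop between vowels /i/ and /a/, so it voices to [g]. /t/ is a voiceless stop between vowels /i/ and /o/, so it voices to [d]. /dekepikawojito/ → degebigawojido.
Rule 2 (intervocalic voicing): no segment meets the environment; /degebigawojido/ is unchanged.
Rule 3 (final vowel raising): /o/ is a mid vowel in word-final position, so it raises to [u]. /degebigawojido/ → degebigawojidu.

degebigawojidu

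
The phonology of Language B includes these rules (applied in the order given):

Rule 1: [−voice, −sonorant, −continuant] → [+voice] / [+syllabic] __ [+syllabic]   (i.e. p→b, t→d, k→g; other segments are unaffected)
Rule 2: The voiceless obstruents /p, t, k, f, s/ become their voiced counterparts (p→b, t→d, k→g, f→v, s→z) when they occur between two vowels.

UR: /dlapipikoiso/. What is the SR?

Rule 1 (intervocalic voicing): /p/ is a voiceless stop between vowels /a/ and /i/, so it voices to [b]. /p/ is a voiceless stop between vowels /i/ and /i/, so it voices to [b]. /k/ is a voiceless stop between vowels /i/ and /o/, so it voices to [g]. /dlapipikoiso/ → dlabibigoiso.
Rule 2 (intervocalic voicing): /s/ is a voiceless obstruent between vowels /i/ and /o/, so it voices to [z]. /dlabibigoiso/ → dlabibigoizo.

dlabibigoizo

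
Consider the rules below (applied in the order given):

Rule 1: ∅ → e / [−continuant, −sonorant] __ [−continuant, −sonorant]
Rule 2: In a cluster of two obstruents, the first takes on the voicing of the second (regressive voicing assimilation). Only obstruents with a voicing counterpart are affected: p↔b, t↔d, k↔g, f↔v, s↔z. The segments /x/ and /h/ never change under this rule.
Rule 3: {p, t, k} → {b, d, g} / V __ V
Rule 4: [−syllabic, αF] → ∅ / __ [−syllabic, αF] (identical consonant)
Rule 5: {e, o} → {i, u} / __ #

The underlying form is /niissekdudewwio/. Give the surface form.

Rule 1 (stop-cluster e-epenthesis): /k/ and /d/ form a stop–stop cluster, so [e] is inserted between them. /niissekdudewwio/ → niissekedudewwio.
Rule 2 (regressive voicing assimilation): no segment meets the environment; /niissekedudewwio/ is unchanged.
Rule 3 (intervocalic voicing): /k/ is a voiceless stop between vowels /e/ and /e/, so it voices to [g]. /niissekedudewwio/ → niissegedudewwio.
Rule 4 (degemination): /ss/ is a geminate; the first /s/ deletes. /ww/ is a geminate; the first /w/ deletes. /niissegedudewwio/ → niisegedudewio.
Rule 5 (final vowel raising): /o/ is a mid vowel in word-final position, so it raises to [u]. /niisegedudewio/ → niisegedudewiu.

niisegedudewiu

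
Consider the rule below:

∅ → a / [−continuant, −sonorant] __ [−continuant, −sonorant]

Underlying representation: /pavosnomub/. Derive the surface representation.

pavosnomub

No segment of /pavosnomub/ meets the structural description of the rule, so the form surfaces unchanged.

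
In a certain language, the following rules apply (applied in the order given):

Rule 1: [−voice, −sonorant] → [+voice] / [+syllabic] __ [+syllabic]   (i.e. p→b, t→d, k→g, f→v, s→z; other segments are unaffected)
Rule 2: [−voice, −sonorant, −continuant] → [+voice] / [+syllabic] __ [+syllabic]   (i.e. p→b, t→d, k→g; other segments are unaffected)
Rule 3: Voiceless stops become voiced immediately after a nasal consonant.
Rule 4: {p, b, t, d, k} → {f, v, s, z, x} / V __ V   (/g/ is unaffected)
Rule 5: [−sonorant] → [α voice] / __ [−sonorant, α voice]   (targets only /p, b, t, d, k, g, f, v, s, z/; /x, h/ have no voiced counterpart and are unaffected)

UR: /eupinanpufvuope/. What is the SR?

Rule 1 (intervocalic voicing): /p/ is a voiceless obstruent between vowels /u/ and /i/, so it voices to [b]. /p/ is a voiceless obstruent between vowels /o/ and /e/, so it voices to [b]. /eupinanpufvuope/ → eubinanpufvuobe.
Rule 2 (intervocalic voicing): no segment meets the environment; /eubinanpufvuobe/ is unchanged.
Rule 3 (post-nasal voicing): /p/ is a voiceless stop immediately after the nasal /n/, so it voices to [b]. /eubinanpufvuobe/ → eubinanbufvuobe.
Rule 4 (intervocalic spirantization): /b/ is a stop between vowels /u/ and /i/, so it spirantizes to the fricative [v]. /b/ is a stop between vowels /o/ and /e/, so it spirantizes to the fricative [v]. /eubinanbufvuobe/ → euvinanbufvuove.
Rule 5 (regressive voicing assimilation): /f/ precedes the voiced obstruent /v/, so it voices to [v] by assimilation. /euvinanbufvuove/ → euvinanbuvvuove.

euvinanbuvvuove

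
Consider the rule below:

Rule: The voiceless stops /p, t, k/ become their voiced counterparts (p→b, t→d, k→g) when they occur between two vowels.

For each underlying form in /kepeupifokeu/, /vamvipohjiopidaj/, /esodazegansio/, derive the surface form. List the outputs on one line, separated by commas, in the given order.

/kepeupifokeu/: /p/ is a voiceless stop between vowels /e/ and /e/, so it voices to [b]. /p/ is a voiceless stop between vowels /u/ and /i/, so it voices to [b]. /k/ is a voiceless stop between vowels /o/ and /e/, so it voices to [g]. → [kebeubifogeu].
/vamvipohjiopidaj/: /p/ is a voiceless stop between vowels /i/ and /o/, so it voices to [b]. /p/ is a voiceless stop between vowels /o/ and /i/, so it voices to [b]. → [vamvibohjiobidaj].
/esodazegansio/: the rule's environment is not met; surfaces unchanged as [esodazegansio].

kebeubifogeu, vamvibohjiobidaj, esodazegansio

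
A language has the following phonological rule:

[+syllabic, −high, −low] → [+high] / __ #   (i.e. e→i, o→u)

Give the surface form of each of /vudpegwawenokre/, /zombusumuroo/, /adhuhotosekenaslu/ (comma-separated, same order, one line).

vudpegwawenokri, zombusumurou, adhuhotosekenaslu

/vudpegwawenokre/: /e/ is a mid vowel in word-final position, so it raises to [i]. → [vudpegwawenokri].
/zombusumuroo/: /o/ is a mid vowel in word-final position, so it raises to [u]. → [zombusumurou].
/adhuhotosekenaslu/: the rule's environment is not met; surfaces unchanged as [adhuhotosekenaslu].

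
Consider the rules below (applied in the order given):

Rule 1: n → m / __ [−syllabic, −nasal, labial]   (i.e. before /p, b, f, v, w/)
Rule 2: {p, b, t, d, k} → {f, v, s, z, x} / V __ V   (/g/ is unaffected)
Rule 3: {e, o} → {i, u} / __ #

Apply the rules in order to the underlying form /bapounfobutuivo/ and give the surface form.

Rule 1 (nasal place assimilation): /n/ precedes the labial consonant /f/, so it assimilates in place to [m]. /bapounfobutuivo/ → bapoumfobutuivo.
Rule 2 (intervocalic spirantization): /p/ is a stop between vowels /a/ and /o/, so it spirantizes to the fricative [f]. /b/ is a stop between vowels /o/ and /u/, so it spirantizes to the fricative [v]. /t/ is a stop between vowels /u/ and /u/, so it spirantizes to the fricative [s]. /bapoumfobutuivo/ → bafoumfovusuivo.
Rule 3 (final vowel raising): /o/ is a mid vowel in word-final position, so it raises to [u]. /bafoumfovusuivo/ → bafoumfovusuivu.

bafoumfovusuivu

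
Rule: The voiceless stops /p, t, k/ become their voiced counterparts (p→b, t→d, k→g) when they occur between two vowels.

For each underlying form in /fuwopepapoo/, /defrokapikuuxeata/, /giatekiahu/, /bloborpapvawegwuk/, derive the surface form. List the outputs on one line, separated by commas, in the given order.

fuwobebaboo, defrogabiguuxeada, giadegiahu, bloborpapvawegwuk

/fuwopepapoo/: /p/ is a voiceless stop between vowels /o/ and /e/, so it voices to [b]. /p/ is a voiceless stop between vowels /e/ and /a/, so it voices to [b]. /p/ is a voiceless stop between vowels /a/ and /o/, so it voices to [b]. → [fuwobebaboo].
/defrokapikuuxeata/: /k/ is a voiceless stop between vowels /o/ and /a/, so it voices to [g]. /p/ is a voiceless stop between vowels /a/ and /i/, so it voices to [b]. /k/ is a voiceless stop between vowels /i/ and /u/, so it voices to [g]. /t/ is a voiceless stop between vowels /a/ and /a/, so it voices to [d]. → [defrogabiguuxeada].
/giatekiahu/: /t/ is a voiceless stop between vowels /a/ and /e/, so it voices to [d]. /k/ is a voiceless stop between vowels /e/ and /i/, so it voices to [g]. → [giadegiahu].
/bloborpapvawegwuk/: the rule's environment is not met; surfaces unchanged as [bloborpapvawegwuk].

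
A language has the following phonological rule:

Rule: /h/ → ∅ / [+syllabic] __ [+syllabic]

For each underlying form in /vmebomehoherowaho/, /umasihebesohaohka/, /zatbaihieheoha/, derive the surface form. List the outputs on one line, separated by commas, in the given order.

/vmebomehoherowaho/: /h/ occurs between vowels /e/ and /o/, so it deletes. /h/ occurs between vowels /o/ and /e/, so it deletes. /h/ occurs between vowels /a/ and /o/, so it deletes. → [vmebomeoerowao].
/umasihebesohaohka/: /h/ occurs between vowels /i/ and /e/, so it deletes. /h/ occurs between vowels /o/ and /a/, so it deletes. → [umasiebesoaohka].
/zatbaihieheoha/: /h/ occurs between vowels /i/ and /i/, so it deletes. /h/ occurs between vowels /e/ and /e/, so it deletes. /h/ occurs between vowels /o/ and /a/, so it deletes. → [zatbaiieeoa].

vmebomeoerowao, umasiebesoaohka, zatbaiieeoa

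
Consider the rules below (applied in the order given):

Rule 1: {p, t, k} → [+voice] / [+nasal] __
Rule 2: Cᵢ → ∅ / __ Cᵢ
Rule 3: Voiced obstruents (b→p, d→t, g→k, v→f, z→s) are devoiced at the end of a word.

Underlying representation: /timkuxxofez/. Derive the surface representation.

timguxofes

Rule 1 (post-nasal voicing): /k/ is a voiceless stop immediately after the nasal /m/, so it voices to [g]. /timkuxxofez/ → timguxxofez.
Rule 2 (degemination): /xx/ is a geminate; the first /x/ deletes. /timguxxofez/ → timguxofez.
Rule 3 (final devoicing): /z/ is a voiced obstruent in word-final position, so it devoices to [s]. /timguxofez/ → timguxofes.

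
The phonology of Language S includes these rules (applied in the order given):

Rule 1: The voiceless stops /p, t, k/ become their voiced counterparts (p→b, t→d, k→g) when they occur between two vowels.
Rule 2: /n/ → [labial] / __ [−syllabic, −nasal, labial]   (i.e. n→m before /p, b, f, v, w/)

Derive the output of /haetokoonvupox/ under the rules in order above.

Rule 1 (intervocalic voicing): /t/ is a voiceless stop between vowels /e/ and /o/, so it voices to [d]. /k/ is a voiceless stop between vowels /o/ and /o/, so it voices to [g]. /p/ is a voiceless stop between vowels /u/ and /o/, so it voices to [b]. /haetokoonvupox/ → haedogoonvubox.
Rule 2 (nasal place assimilation): /n/ precedes the labial consonant /v/, so it assimilates in place to [m]. /haedogoonvubox/ → haedogoomvubox.

haedogoomvubox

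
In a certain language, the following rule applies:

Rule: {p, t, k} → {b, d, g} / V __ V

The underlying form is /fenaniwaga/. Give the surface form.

No segment of /fenaniwaga/ meets the structural description of the rule, so the form surfaces unchanged.

fenaniwaga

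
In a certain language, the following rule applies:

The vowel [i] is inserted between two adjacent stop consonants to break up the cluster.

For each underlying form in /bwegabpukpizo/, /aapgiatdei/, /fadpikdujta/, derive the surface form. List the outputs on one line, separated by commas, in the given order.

bwegabipukipizo, aapigiatidei, fadipikidujta

/bwegabpukpizo/: /b/ and /p/ form a stop–stop cluster, so [i] is inserted between them. /k/ and /p/ form a stop–stop cluster, so [i] is inserted between them. → [bwegabipukipizo].
/aapgiatdei/: /p/ and /g/ form a stop–stop cluster, so [i] is inserted between them. /t/ and /d/ form a stop–stop cluster, so [i] is inserted between them. → [aapigiatidei].
/fadpikdujta/: /d/ and /p/ form a stop–stop cluster, so [i] is inserted between them. /k/ and /d/ form a stop–stop cluster, so [i] is inserted between them. → [fadipikidujta].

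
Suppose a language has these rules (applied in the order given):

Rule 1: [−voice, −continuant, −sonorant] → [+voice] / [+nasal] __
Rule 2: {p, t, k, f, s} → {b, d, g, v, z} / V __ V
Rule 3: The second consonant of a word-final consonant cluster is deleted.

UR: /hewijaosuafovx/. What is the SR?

hewijaozuavov

Rule 1 (post-nasal voicing): no segment meets the environment; /hewijaosuafovx/ is unchanged.
Rule 2 (intervocalic voicing): /s/ is a voiceless obstruent between vowels /o/ and /u/, so it voices to [z]. /f/ is a voiceless obstruent between vowels /a/ and /o/, so it voices to [v]. /hewijaosuafovx/ → hewijaozuavovx.
Rule 3 (final cluster simplification): /x/ is the second consonant of a word-final cluster /vx/, so it deletes. /hewijaozuavovx/ → hewijaozuavov.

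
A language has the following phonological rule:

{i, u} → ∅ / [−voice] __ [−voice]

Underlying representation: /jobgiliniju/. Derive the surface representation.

No segment of /jobgiliniju/ meets the structural description of the rule, so the form surfaces unchanged.

jobgiliniju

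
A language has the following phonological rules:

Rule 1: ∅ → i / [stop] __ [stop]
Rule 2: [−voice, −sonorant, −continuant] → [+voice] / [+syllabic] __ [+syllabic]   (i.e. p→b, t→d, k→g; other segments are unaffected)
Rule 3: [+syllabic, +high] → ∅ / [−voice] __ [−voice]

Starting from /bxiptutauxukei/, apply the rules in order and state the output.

bxibidudauxugei

Rule 1 (stop-cluster i-epenthesis): /p/ and /t/ form a stop–stop cluster, so [i] is inserted between them. /bxiptutauxukei/ → bxipitutauxukei.
Rule 2 (intervocalic voicing): /p/ is a voiceless stop between vowels /i/ and /i/, so it voices to [b]. /t/ is a voiceless stop between vowels /i/ and /u/, so it voices to [d]. /t/ is a voiceless stop between vowels /u/ and /a/, so it voices to [d]. /k/ is a voiceless stop between vowels /u/ and /e/, so it voices to [g]. /bxipitutauxukei/ → bxibidudauxugei.
Rule 3 (high vowel syncope): no segment meets the environment; /bxibidudauxugei/ is unchanged.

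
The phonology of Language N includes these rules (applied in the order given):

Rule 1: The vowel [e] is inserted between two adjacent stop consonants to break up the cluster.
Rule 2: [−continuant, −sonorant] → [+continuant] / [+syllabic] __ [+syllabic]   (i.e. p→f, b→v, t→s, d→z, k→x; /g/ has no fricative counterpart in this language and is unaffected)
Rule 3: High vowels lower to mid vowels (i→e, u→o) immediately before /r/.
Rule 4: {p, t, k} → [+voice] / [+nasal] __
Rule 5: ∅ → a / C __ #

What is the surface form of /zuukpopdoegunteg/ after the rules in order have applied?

zuuxefofezoegundega

Rule 1 (stop-cluster e-epenthesis): /k/ and /p/ form a stop–stop cluster, so [e] is inserted between them. /p/ and /d/ form a stop–stop cluster, so [e] is inserted between them. /zuukpopdoegunteg/ → zuukepopedoegunteg.
Rule 2 (intervocalic spirantization): /k/ is a stop between vowels /u/ and /e/, so it spirantizes to the fricative [x]. /p/ is a stop between vowels /e/ and /o/, so it spirantizes to the fricative [f]. /p/ is a stop between vowels /o/ and /e/, so it spirantizes to the fricative [f]. /d/ is a stop between vowels /e/ and /o/, so it spirantizes to the fricative [z]. /zuukepopedoegunteg/ → zuuxefofezoegunteg.
Rule 3 (pre-rhotic lowering): no segment meets the environment; /zuuxefofezoegunteg/ is unchanged.
Rule 4 (post-nasal voicing): /t/ is a voiceless stop immediately after the nasal /n/, so it voices to [d]. /zuuxefofezoegunteg/ → zuuxefofezoegundeg.
Rule 5 (final a-epenthesis): the form ends in the consonant /g/, so [a] is inserted word-finally. /zuuxefofezoegundeg/ → zuuxefofezoegundega.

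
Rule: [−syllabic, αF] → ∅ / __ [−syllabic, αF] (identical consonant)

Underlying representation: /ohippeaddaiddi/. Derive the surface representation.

ohipeadaidi

/pp/ is a geminate; the first /p/ deletes.
/dd/ is a geminate; the first /d/ deletes.
/dd/ is a geminate; the first /d/ deletes.
Surface form: [ohipeadaidi].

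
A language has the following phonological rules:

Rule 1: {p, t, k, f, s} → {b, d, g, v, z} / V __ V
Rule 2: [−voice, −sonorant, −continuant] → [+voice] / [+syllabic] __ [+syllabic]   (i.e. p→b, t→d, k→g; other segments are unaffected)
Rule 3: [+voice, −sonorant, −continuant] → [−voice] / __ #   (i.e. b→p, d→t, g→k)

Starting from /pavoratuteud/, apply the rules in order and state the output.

Rule 1 (intervocalic voicing): /t/ is a voiceless obstruent between vowels /a/ and /u/, so it voices to [d]. /t/ is a voiceless obstruent between vowels /u/ and /e/, so it voices to [d]. /pavoratuteud/ → pavoradudeud.
Rule 2 (intervocalic voicing): no segment meets the environment; /pavoradudeud/ is unchanged.
Rule 3 (final devoicing): /d/ is a voiced stop in word-final position, so it devoices to [t]. /pavoradudeud/ → pavoradudeut.

pavoradudeut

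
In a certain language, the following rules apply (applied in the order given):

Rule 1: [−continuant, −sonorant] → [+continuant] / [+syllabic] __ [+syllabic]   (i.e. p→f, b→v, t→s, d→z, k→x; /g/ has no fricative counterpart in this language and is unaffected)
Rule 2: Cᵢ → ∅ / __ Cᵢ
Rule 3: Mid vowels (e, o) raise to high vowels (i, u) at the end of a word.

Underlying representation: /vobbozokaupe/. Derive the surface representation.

vobozoxaufi

Rule 1 (intervocalic spirantization): /k/ is a stop between vowels /o/ and /a/, so it spirantizes to the fricative [x]. /p/ is a stop between vowels /u/ and /e/, so it spirantizes to the fricative [f]. /vobbozokaupe/ → vobbozoxaufe.
Rule 2 (degemination): /bb/ is a geminate; the first /b/ deletes. /vobbozoxaufe/ → vobozoxaufe.
Rule 3 (final vowel raising): /e/ is a mid vowel in word-final position, so it raises to [i]. /vobozoxaufe/ → vobozoxaufi.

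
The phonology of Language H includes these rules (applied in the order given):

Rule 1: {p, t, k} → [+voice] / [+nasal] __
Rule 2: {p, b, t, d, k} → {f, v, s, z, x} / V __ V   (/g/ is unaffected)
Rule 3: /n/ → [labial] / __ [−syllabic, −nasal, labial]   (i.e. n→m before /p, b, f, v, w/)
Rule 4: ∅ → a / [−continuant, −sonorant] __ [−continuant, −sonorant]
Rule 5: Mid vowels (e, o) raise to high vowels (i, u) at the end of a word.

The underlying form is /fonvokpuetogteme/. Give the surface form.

fomvokapuesogatemi

Rule 1 (post-nasal voicing): no segment meets the environment; /fonvokpuetogteme/ is unchanged.
Rule 2 (intervocalic spirantization): /t/ is a stop between vowels /e/ and /o/, so it spirantizes to the fricative [s]. /fonvokpuetogteme/ → fonvokpuesogteme.
Rule 3 (nasal place assimilation): /n/ precedes the labial consonant /v/, so it assimilates in place to [m]. /fonvokpuesogteme/ → fomvokpuesogteme.
Rule 4 (stop-cluster a-epenthesis): /k/ and /p/ form a stop–stop cluster, so [a] is inserted between them. /g/ and /t/ form a stop–stop cluster, so [a] is inserted between them. /fomvokpuesogteme/ → fomvokapuesogateme.
Rule 5 (final vowel raising): /e/ is a mid vowel in word-final position, so it raises to [i]. /fomvokapuesogateme/ → fomvokapuesogatemi.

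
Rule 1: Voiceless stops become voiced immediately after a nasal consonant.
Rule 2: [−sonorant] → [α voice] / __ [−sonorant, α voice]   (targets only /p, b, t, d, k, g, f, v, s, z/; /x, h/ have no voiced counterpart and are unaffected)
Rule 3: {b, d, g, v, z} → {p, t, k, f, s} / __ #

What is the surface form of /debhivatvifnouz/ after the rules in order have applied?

Rule 1 (post-nasal voicing): no segment meets the environment; /debhivatvifnouz/ is unchanged.
Rule 2 (regressive voicing assimilation): /b/ precedes the voiceless obstruent /h/, so it devoices to [p] by assimilation. /t/ precedes the voiced obstruent /v/, so it voices to [d] by assimilation. /debhivatvifnouz/ → dephivadvifnouz.
Rule 3 (final devoicing): /z/ is a voiced obstruent in word-final position, so it devoices to [s]. /dephivadvifnouz/ → dephivadvifnous.

dephivadvifnous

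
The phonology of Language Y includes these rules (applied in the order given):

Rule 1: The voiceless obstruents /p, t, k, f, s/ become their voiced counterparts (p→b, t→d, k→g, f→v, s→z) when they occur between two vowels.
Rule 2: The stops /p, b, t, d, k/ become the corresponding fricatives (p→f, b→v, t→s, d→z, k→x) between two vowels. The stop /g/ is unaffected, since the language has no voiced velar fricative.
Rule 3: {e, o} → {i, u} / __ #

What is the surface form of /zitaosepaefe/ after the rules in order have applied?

Rule 1 (intervocalic voicing): /t/ is a voiceless obstruent between vowels /i/ and /a/, so it voices to [d]. /s/ is a voiceless obstruent between vowels /o/ and /e/, so it voices to [z]. /p/ is a voiceless obstruent between vowels /e/ and /a/, so it voices to [b]. /f/ is a voiceless obstruent between vowels /e/ and /e/, so it voices to [v]. /zitaosepaefe/ → zidaozebaeve.
Rule 2 (intervocalic spirantization): /d/ is a stop between vowels /i/ and /a/, so it spirantizes to the fricative [z]. /b/ is a stop between vowels /e/ and /a/, so it spirantizes to the fricative [v]. /zidaozebaeve/ → zizaozevaeve.
Rule 3 (final vowel raising): /e/ is a mid vowel in word-final position, so it raises to [i]. /zizaozevaeve/ → zizaozevaevi.

zizaozevaevi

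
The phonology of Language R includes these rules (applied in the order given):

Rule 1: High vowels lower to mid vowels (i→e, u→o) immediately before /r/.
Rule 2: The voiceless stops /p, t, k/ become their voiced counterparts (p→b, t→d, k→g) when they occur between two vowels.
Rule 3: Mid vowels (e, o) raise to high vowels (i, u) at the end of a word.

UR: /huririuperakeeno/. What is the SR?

Rule 1 (pre-rhotic lowering): /u/ is a high vowel immediately before /r/, so it lowers to [o]. /i/ is a high vowel immediately before /r/, so it lowers to [e]. /huririuperakeeno/ → horeriuperakeeno.
Rule 2 (intervocalic voicing): /p/ is a voiceless stop between vowels /u/ and /e/, so it voices to [b]. /k/ is a voiceless stop between vowels /a/ and /e/, so it voices to [g]. /horeriuperakeeno/ → horeriuberageeno.
Rule 3 (final vowel raising): /o/ is a mid vowel in word-final position, so it raises to [u]. /horeriuberageeno/ → horeriuberageenu.

horeriuberageenu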